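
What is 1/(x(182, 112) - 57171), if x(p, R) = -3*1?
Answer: -1/57174 ≈ -1.7490e-5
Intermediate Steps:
x(p, R) = -3
1/(x(182, 112) - 57171) = 1/(-3 - 57171) = 1/(-57174) = -1/57174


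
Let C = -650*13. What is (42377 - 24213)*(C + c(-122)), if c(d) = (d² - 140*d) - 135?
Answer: 424656156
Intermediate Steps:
c(d) = -135 + d² - 140*d
C = -8450
(42377 - 24213)*(C + c(-122)) = (42377 - 24213)*(-8450 + (-135 + (-122)² - 140*(-122))) = 18164*(-8450 + (-135 + 14884 + 17080)) = 18164*(-8450 + 31829) = 18164*23379 = 424656156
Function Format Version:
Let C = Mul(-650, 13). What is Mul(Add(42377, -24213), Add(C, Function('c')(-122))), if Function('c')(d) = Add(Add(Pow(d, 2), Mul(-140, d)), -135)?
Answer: 424656156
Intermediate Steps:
Function('c')(d) = Add(-135, Pow(d, 2), Mul(-140, d))
C = -8450
Mul(Add(42377, -24213), Add(C, Function('c')(-122))) = Mul(Add(42377, -24213), Add(-8450, Add(-135, Pow(-122, 2), Mul(-140, -122)))) = Mul(18164, Add(-8450, Add(-135, 14884, 17080))) = Mul(18164, Add(-8450, 31829)) = Mul(18164, 23379) = 424656156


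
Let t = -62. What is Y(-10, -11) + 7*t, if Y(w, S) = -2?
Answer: -436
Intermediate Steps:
Y(-10, -11) + 7*t = -2 + 7*(-62) = -2 - 434 = -436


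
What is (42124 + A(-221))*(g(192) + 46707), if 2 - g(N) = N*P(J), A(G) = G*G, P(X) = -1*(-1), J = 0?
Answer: 4231418905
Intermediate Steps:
P(X) = 1
A(G) = G**2
g(N) = 2 - N
(42124 + A(-221))*(g(192) + 46707) = (42124 + (-221)**2)*((2 - 1*192) + 46707) = (42124 + 48841)*((2 - 192) + 46707) = 90965*(-190 + 46707) = 90965*46517 = 4231418905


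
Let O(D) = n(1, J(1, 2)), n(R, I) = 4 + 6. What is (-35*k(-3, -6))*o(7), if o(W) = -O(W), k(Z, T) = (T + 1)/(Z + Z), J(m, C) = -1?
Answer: 875/3 ≈ 291.67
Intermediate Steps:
n(R, I) = 10
O(D) = 10
k(Z, T) = (1 + T)/(2*Z) (k(Z, T) = (1 + T)/((2*Z)) = (1 + T)*(1/(2*Z)) = (1 + T)/(2*Z))
o(W) = -10 (o(W) = -1*10 = -10)
(-35*k(-3, -6))*o(7) = -35*(1 - 6)/(2*(-3))*(-10) = -35*(-1)*(-5)/(2*3)*(-10) = -35*5/6*(-10) = -175/6*(-10) = 875/3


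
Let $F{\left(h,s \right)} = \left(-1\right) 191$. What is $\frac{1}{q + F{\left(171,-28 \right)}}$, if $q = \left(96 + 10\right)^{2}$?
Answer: $\frac{1}{11045} \approx 9.0539 \cdot 10^{-5}$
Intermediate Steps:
$F{\left(h,s \right)} = -191$
$q = 11236$ ($q = 106^{2} = 11236$)
$\frac{1}{q + F{\left(171,-28 \right)}} = \frac{1}{11236 - 191} = \frac{1}{11045}$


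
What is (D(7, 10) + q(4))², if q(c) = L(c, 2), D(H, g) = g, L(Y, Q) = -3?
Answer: 49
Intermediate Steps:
q(c) = -3
(D(7, 10) + q(4))² = (10 - 3)² = 7² = 49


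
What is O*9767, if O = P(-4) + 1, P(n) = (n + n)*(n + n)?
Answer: 634855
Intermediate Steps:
P(n) = 4*n**2 (P(n) = (2*n)*(2*n) = 4*n**2)
O = 65 (O = 4*(-4)**2 + 1 = 4*16 + 1 = 64 + 1 = 65)
O*9767 = 65*9767 = 634855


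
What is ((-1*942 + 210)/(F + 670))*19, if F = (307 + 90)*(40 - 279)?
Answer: 13908/94213 ≈ 0.14762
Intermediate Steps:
F = -94883 (F = 397*(-239) = -94883)
((-1*942 + 210)/(F + 670))*19 = ((-1*942 + 210)/(-94883 + 670))*19 = ((-942 + 210)/(-94213))*19 = -732*(-1/94213)*19 = (732/94213)*19 = 13908/94213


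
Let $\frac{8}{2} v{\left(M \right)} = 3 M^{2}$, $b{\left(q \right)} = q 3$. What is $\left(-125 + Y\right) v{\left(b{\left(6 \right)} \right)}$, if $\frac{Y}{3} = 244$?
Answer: $147501$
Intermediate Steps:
$b{\left(q \right)} = 3 q$
$v{\left(M \right)} = \frac{3 M^{2}}{4}$
$Y = 732$ ($Y = 3 \cdot 244 = 732$)
$\left(-125 + Y\right) v{\left(b{\left(6 \right)} \right)} = \left(-125 + 732\right) \frac{3 \left(3 \cdot 6\right)^{2}}{4} = 607 \frac{3 \cdot 18^{2}}{4} = 607 \cdot \frac{3}{4} \cdot 324 = 607 \cdot 243 = 147501$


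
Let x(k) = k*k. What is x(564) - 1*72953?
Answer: 245143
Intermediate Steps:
x(k) = k²
x(564) - 1*72953 = 564² - 1*72953 = 318096 - 72953 = 245143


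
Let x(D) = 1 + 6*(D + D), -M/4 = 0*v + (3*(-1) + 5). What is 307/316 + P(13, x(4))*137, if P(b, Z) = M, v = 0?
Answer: -346029/316 ≈ -1095.0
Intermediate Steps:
M = -8 (M = -4*(0*0 + (3*(-1) + 5)) = -4*(0 + (-3 + 5)) = -4*(0 + 2) = -4*2 = -8)
x(D) = 1 + 12*D (x(D) = 1 + 6*(2*D) = 1 + 12*D)
P(b, Z) = -8
307/316 + P(13, x(4))*137 = 307/316 - 8*137 = 307*(1/316) - 1096 = 307/316 - 1096 = -346029/316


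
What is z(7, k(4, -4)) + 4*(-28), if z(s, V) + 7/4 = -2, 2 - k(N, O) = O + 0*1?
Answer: -463/4 ≈ -115.75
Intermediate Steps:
k(N, O) = 2 - O (k(N, O) = 2 - (O + 0*1) = 2 - (O + 0) = 2 - O)
z(s, V) = -15/4 (z(s, V) = -7/4 - 2 = -15/4)
z(7, k(4, -4)) + 4*(-28) = -15/4 + 4*(-28) = -15/4 - 112 = -463/4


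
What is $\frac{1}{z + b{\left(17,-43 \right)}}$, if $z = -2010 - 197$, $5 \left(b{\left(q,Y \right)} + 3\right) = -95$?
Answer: $- \frac{1}{2229} \approx -0.00044863$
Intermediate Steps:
$b{\left(q,Y \right)} = -22$ ($b{\left(q,Y \right)} = -3 + \frac{1}{5} \left(-95\right) = -3 - 19 = -22$)
$z = -2207$
$\frac{1}{z + b{\left(17,-43 \right)}} = \frac{1}{-2207 - 22} = \frac{1}{-2229} = - \frac{1}{2229}$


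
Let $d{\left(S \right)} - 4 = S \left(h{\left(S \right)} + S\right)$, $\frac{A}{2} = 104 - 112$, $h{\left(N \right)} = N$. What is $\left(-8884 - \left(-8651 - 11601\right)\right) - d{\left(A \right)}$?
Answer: $10852$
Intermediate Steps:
$A = -16$ ($A = 2 \left(104 - 112\right) = 2 \left(-8\right) = -16$)
$d{\left(S \right)} = 4 + 2 S^{2}$ ($d{\left(S \right)} = 4 + S \left(S + S\right) = 4 + S 2 S = 4 + 2 S^{2}$)
$\left(-8884 - \left(-8651 - 11601\right)\right) - d{\left(A \right)} = \left(-8884 - \left(-8651 - 11601\right)\right) - \left(4 + 2 \left(-16\right)^{2}\right) = \left(-8884 - \left(-8651 - 11601\right)\right) - \left(4 + 2 \cdot 256\right) = \left(-8884 - -20252\right) - \left(4 + 512\right) = \left(-8884 + 20252\right) - 516 = 11368 - 516 = 10852$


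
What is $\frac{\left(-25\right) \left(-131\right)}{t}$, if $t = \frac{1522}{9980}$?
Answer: $\frac{16342250}{761} \approx 21475.0$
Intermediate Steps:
$t = \frac{761}{4990}$ ($t = 1522 \cdot \frac{1}{9980} = \frac{761}{4990} \approx 0.1525$)
$\frac{\left(-25\right) \left(-131\right)}{t} = \frac{\left(-25\right) \left(-131\right)}{\frac{761}{4990}} = 3275 \cdot \frac{4990}{761} = \frac{16342250}{761}$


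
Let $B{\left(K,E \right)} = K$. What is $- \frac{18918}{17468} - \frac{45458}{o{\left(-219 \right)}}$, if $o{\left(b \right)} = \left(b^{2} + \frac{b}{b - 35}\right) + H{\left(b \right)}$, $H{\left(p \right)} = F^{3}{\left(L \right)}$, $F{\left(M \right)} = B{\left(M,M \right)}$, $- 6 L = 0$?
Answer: $- \frac{19643469305}{9672756522} \approx -2.0308$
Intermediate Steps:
$L = 0$ ($L = \left(- \frac{1}{6}\right) 0 = 0$)
$F{\left(M \right)} = M$
$H{\left(p \right)} = 0$ ($H{\left(p \right)} = 0^{3} = 0$)
$o{\left(b \right)} = b^{2} + \frac{b}{-35 + b}$ ($o{\left(b \right)} = \left(b^{2} + \frac{b}{b - 35}\right) + 0 = \left(b^{2} + \frac{b}{-35 + b}\right) + 0 = b^{2} + \frac{b}{-35 + b}$)
$- \frac{18918}{17468} - \frac{45458}{o{\left(-219 \right)}} = - \frac{18918}{17468} - \frac{45458}{\left(-219\right) \frac{1}{-35 - 219} \left(1 + \left(-219\right)^{2} - -7665\right)} = \left(-18918\right) \frac{1}{17468} - \frac{45458}{\left(-219\right) \frac{1}{-254} \left(1 + 47961 + 7665\right)} = - \frac{9459}{8734} - \frac{45458}{\left(-219\right) \left(- \frac{1}{254}\right) 55627} = - \frac{9459}{8734} - \frac{45458}{\frac{12182313}{254}} = - \frac{9459}{8734} - \frac{11546332}{12182313} = - \frac{19643469305}{9672756522}$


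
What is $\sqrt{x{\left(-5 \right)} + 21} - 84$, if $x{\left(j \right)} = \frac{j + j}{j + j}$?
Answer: $-84 + \sqrt{22} \approx -79.31$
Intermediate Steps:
$x{\left(j \right)} = 1$ ($x{\left(j \right)} = \frac{2 j}{2 j} = 2 j \frac{1}{2 j} = 1$)
$\sqrt{x{\left(-5 \right)} + 21} - 84 = \sqrt{1 + 21} - 84 = \sqrt{22} - 84 = -84 + \sqrt{22}$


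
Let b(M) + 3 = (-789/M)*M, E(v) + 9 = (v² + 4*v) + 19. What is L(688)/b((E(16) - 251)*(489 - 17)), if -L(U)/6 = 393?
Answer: 131/44 ≈ 2.9773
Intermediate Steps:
E(v) = 10 + v² + 4*v (E(v) = -9 + ((v² + 4*v) + 19) = -9 + (19 + v² + 4*v) = 10 + v² + 4*v)
b(M) = -792 (b(M) = -3 + (-789/M)*M = -3 - 789 = -792)
L(U) = -2358 (L(U) = -6*393 = -2358)
L(688)/b((E(16) - 251)*(489 - 17)) = -2358/(-792) = -2358*(-1/792) = 131/44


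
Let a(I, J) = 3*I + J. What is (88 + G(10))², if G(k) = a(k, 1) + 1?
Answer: 14400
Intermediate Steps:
a(I, J) = J + 3*I
G(k) = 2 + 3*k (G(k) = (1 + 3*k) + 1 = 2 + 3*k)
(88 + G(10))² = (88 + (2 + 3*10))² = (88 + (2 + 30))² = (88 + 32)² = 120² = 14400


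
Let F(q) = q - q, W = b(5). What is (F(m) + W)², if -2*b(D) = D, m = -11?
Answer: 25/4 ≈ 6.2500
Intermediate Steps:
b(D) = -D/2
W = -5/2 (W = -½*5 = -5/2 ≈ -2.5000)
F(q) = 0
(F(m) + W)² = (0 - 5/2)² = (-5/2)² = 25/4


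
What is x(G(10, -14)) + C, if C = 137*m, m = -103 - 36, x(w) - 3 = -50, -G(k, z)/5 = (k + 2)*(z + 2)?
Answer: -19090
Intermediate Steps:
G(k, z) = -5*(2 + k)*(2 + z) (G(k, z) = -5*(k + 2)*(z + 2) = -5*(2 + k)*(2 + z))
x(w) = -47 (x(w) = 3 - 50 = -47)
m = -139
C = -19043 (C = 137*(-139) = -19043)
x(G(10, -14)) + C = -47 - 19043 = -19090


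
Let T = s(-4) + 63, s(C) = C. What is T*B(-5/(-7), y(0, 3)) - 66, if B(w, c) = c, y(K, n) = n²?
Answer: 465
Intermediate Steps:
T = 59 (T = -4 + 63 = 59)
T*B(-5/(-7), y(0, 3)) - 66 = 59*3² - 66 = 59*9 - 66 = 531 - 66 = 465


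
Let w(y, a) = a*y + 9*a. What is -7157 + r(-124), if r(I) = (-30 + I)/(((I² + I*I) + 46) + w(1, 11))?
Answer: -110604355/15454 ≈ -7157.0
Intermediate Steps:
w(y, a) = 9*a + a*y
r(I) = (-30 + I)/(156 + 2*I²) (r(I) = (-30 + I)/(((I² + I*I) + 46) + 11*(9 + 1)) = (-30 + I)/(((I² + I²) + 46) + 11*10) = (-30 + I)/((2*I² + 46) + 110) = (-30 + I)/((46 + 2*I²) + 110) = (-30 + I)/(156 + 2*I²))
-7157 + r(-124) = -7157 + (-30 - 124)/(2*(78 + (-124)²)) = -7157 + (½)*(-154)/(78 + 15376) = -7157 + (½)*(-154)/15454 = -7157 + (½)*(1/15454)*(-154) = -7157 - 77/15454 = -110604355/15454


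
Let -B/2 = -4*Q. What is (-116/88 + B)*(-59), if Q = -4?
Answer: 43247/22 ≈ 1965.8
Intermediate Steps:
B = -32 (B = -(-8)*(-4) = -2*16 = -32)
(-116/88 + B)*(-59) = (-116/88 - 32)*(-59) = (-116*1/88 - 32)*(-59) = (-29/22 - 32)*(-59) = -733/22*(-59) = 43247/22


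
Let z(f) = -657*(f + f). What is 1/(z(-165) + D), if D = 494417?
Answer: 1/711227 ≈ 1.4060e-6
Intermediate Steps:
z(f) = -1314*f
1/(z(-165) + D) = 1/(-1314*(-165) + 494417) = 1/(216810 + 494417) = 1/711227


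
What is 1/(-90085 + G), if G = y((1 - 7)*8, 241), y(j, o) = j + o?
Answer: -1/89892 ≈ -1.1124e-5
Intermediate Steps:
G = 193 (G = (1 - 7)*8 + 241 = -6*8 + 241 = -48 + 241 = 193)
1/(-90085 + G) = 1/(-90085 + 193) = 1/(-89892) = -1/89892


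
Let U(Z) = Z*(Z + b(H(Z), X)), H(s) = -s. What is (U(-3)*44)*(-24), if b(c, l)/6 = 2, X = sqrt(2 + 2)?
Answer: 28512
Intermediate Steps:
X = 2 (X = sqrt(4) = 2)
b(c, l) = 12 (b(c, l) = 6*2 = 12)
U(Z) = Z*(12 + Z) (U(Z) = Z*(Z + 12) = Z*(12 + Z))
(U(-3)*44)*(-24) = (-3*(12 - 3)*44)*(-24) = (-3*9*44)*(-24) = -27*44*(-24) = -1188*(-24) = 28512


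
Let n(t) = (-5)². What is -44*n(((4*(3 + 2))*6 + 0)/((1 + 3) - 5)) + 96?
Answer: -1004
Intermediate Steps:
n(t) = 25
-44*n(((4*(3 + 2))*6 + 0)/((1 + 3) - 5)) + 96 = -44*25 + 96 = -1100 + 96 = -1004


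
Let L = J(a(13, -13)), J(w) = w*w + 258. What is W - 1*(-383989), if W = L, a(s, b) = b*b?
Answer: 412808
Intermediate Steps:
a(s, b) = b²
J(w) = 258 + w² (J(w) = w² + 258 = 258 + w²)
L = 28819 (L = 258 + ((-13)²)² = 258 + 169² = 258 + 28561 = 28819)
W = 28819
W - 1*(-383989) = 28819 - 1*(-383989) = 28819 + 383989 = 412808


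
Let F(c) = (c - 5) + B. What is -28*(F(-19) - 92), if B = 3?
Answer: 3164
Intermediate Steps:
F(c) = -2 + c (F(c) = (c - 5) + 3 = (-5 + c) + 3 = -2 + c)
-28*(F(-19) - 92) = -28*((-2 - 19) - 92) = -28*(-21 - 92) = -28*(-113) = 3164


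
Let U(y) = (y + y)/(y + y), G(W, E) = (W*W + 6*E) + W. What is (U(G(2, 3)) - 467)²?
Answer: 217156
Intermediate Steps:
G(W, E) = W + W² + 6*E (G(W, E) = (W² + 6*E) + W = W + W² + 6*E)
U(y) = 1 (U(y) = (2*y)/((2*y)) = (2*y)*(1/(2*y)) = 1)
(U(G(2, 3)) - 467)² = (1 - 467)² = (-466)² = 217156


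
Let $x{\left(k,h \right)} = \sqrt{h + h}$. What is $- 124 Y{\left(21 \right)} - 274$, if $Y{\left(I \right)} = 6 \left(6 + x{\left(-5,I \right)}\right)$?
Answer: $-4738 - 744 \sqrt{42} \approx -9559.7$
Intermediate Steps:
$x{\left(k,h \right)} = \sqrt{2} \sqrt{h}$ ($x{\left(k,h \right)} = \sqrt{2 h} = \sqrt{2} \sqrt{h}$)
$Y{\left(I \right)} = 36 + 6 \sqrt{2} \sqrt{I}$ ($Y{\left(I \right)} = 6 \left(6 + \sqrt{2} \sqrt{I}\right) = 36 + 6 \sqrt{2} \sqrt{I}$)
$- 124 Y{\left(21 \right)} - 274 = - 124 \left(36 + 6 \sqrt{2} \sqrt{21}\right) - 274 = - 124 \left(36 + 6 \sqrt{42}\right) - 274 = \left(-4464 - 744 \sqrt{42}\right) - 274 = -4738 - 744 \sqrt{42}$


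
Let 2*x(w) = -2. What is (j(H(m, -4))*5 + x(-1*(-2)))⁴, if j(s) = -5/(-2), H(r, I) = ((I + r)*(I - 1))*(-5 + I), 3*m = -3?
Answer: 279841/16 ≈ 17490.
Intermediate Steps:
m = -1 (m = (⅓)*(-3) = -1)
x(w) = -1 (x(w) = (½)*(-2) = -1)
H(r, I) = (-1 + I)*(-5 + I)*(I + r) (H(r, I) = ((I + r)*(-1 + I))*(-5 + I) = ((-1 + I)*(I + r))*(-5 + I) = (-1 + I)*(-5 + I)*(I + r))
j(s) = 5/2 (j(s) = -5*(-½) = 5/2)
(j(H(m, -4))*5 + x(-1*(-2)))⁴ = ((5/2)*5 - 1)⁴ = (25/2 - 1)⁴ = (23/2)⁴ = 279841/16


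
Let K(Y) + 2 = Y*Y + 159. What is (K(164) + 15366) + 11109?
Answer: 53528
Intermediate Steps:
K(Y) = 157 + Y**2 (K(Y) = -2 + (Y*Y + 159) = -2 + (Y**2 + 159) = -2 + (159 + Y**2) = 157 + Y**2)
(K(164) + 15366) + 11109 = ((157 + 164**2) + 15366) + 11109 = ((157 + 26896) + 15366) + 11109 = (27053 + 15366) + 11109 = 42419 + 11109 = 53528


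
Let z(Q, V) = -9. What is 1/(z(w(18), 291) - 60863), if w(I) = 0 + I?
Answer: -1/60872 ≈ -1.6428e-5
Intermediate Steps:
w(I) = I
1/(z(w(18), 291) - 60863) = 1/(-9 - 60863) = 1/(-60872) = -1/60872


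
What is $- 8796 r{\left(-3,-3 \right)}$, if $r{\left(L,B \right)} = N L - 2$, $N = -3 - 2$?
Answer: $-114348$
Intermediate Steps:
$N = -5$ ($N = -3 - 2 = -5$)
$r{\left(L,B \right)} = -2 - 5 L$ ($r{\left(L,B \right)} = - 5 L - 2 = -2 - 5 L$)
$- 8796 r{\left(-3,-3 \right)} = - 8796 \left(-2 - -15\right) = - 8796 \left(-2 + 15\right) = \left(-8796\right) 13 = -114348$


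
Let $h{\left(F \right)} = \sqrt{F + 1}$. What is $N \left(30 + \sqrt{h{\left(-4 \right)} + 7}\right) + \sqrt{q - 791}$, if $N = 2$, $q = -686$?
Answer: $60 + 2 \sqrt{7 + i \sqrt{3}} + i \sqrt{1477} \approx 65.331 + 39.082 i$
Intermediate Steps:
$h{\left(F \right)} = \sqrt{1 + F}$
$N \left(30 + \sqrt{h{\left(-4 \right)} + 7}\right) + \sqrt{q - 791} = 2 \left(30 + \sqrt{\sqrt{1 - 4} + 7}\right) + \sqrt{-686 - 791} = 2 \left(30 + \sqrt{\sqrt{-3} + 7}\right) + \sqrt{-1477} = 2 \left(30 + \sqrt{i \sqrt{3} + 7}\right) + i \sqrt{1477} = 2 \left(30 + \sqrt{7 + i \sqrt{3}}\right) + i \sqrt{1477} = \left(60 + 2 \sqrt{7 + i \sqrt{3}}\right) + i \sqrt{1477} = 60 + 2 \sqrt{7 + i \sqrt{3}} + i \sqrt{1477}$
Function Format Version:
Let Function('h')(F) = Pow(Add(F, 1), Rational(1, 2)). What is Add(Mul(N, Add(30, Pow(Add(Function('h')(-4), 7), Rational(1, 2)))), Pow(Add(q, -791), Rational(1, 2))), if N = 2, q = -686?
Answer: Add(60, Mul(2, Pow(Add(7, Mul(I, Pow(3, Rational(1, 2)))), Rational(1, 2))), Mul(I, Pow(1477, Rational(1, 2)))) ≈ Add(65.331, Mul(39.082, I))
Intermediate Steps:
Function('h')(F) = Pow(Add(1, F), Rational(1, 2))
Add(Mul(N, Add(30, Pow(Add(Function('h')(-4), 7), Rational(1, 2)))), Pow(Add(q, -791), Rational(1, 2))) = Add(Mul(2, Add(30, Pow(Add(Pow(Add(1, -4), Rational(1, 2)), 7), Rational(1, 2)))), Pow(Add(-686, -791), Rational(1, 2))) = Add(Mul(2, Add(30, Pow(Add(Pow(-3, Rational(1, 2)), 7), Rational(1, 2)))), Pow(-1477, Rational(1, 2))) = Add(Mul(2, Add(30, Pow(Add(Mul(I, Pow(3, Rational(1, 2))), 7), Rational(1, 2)))), Mul(I, Pow(1477, Rational(1, 2)))) = Add(Mul(2, Add(30, Pow(Add(7, Mul(I, Pow(3, Rational(1, 2)))), Rational(1, 2)))), Mul(I, Pow(1477, Rational(1, 2)))) = Add(Add(60, Mul(2, Pow(Add(7, Mul(I, Pow(3, Rational(1, 2)))), Rational(1, 2)))), Mul(I, Pow(1477, Rational(1, 2)))) = Add(60, Mul(2, Pow(Add(7, Mul(I, Pow(3, Rational(1, 2)))), Rational(1, 2))), Mul(I, Pow(1477, Rational(1, 2))))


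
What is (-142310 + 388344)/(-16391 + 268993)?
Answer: 123017/126301 ≈ 0.97400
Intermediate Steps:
(-142310 + 388344)/(-16391 + 268993) = 246034/252602 = 246034*(1/252602) = 123017/126301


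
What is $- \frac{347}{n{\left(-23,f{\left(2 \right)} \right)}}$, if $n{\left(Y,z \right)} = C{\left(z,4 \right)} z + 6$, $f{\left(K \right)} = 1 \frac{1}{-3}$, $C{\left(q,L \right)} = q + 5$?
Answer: $- \frac{3123}{40} \approx -78.075$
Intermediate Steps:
$C{\left(q,L \right)} = 5 + q$
$f{\left(K \right)} = - \frac{1}{3}$ ($f{\left(K \right)} = 1 \left(- \frac{1}{3}\right) = - \frac{1}{3}$)
$n{\left(Y,z \right)} = 6 + z \left(5 + z\right)$ ($n{\left(Y,z \right)} = \left(5 + z\right) z + 6 = z \left(5 + z\right) + 6 = 6 + z \left(5 + z\right)$)
$- \frac{347}{n{\left(-23,f{\left(2 \right)} \right)}} = - \frac{347}{6 - \frac{5 - \frac{1}{3}}{3}} = - \frac{347}{6 - \frac{14}{9}} = - \frac{347}{\frac{40}{9}} = \left(-347\right) \frac{9}{40} = - \frac{3123}{40}$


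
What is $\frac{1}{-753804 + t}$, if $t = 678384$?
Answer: $- \frac{1}{75420} \approx -1.3259 \cdot 10^{-5}$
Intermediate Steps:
$\frac{1}{-753804 + t} = \frac{1}{-753804 + 678384} = \frac{1}{-75420} = - \frac{1}{75420}$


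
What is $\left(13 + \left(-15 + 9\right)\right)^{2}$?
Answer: $49$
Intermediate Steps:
$\left(13 + \left(-15 + 9\right)\right)^{2} = \left(13 - 6\right)^{2} = 7^{2} = 49$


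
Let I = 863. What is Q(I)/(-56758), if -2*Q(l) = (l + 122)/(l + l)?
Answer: 985/195928616 ≈ 5.0273e-6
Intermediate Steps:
Q(l) = -(122 + l)/(4*l) (Q(l) = -(l + 122)/(2*(l + l)) = -(122 + l)/(2*(2*l)) = -(122 + l)*1/(2*l)/2 = -(122 + l)/(4*l))
Q(I)/(-56758) = ((¼)*(-122 - 1*863)/863)/(-56758) = ((¼)*(1/863)*(-122 - 863))*(-1/56758) = ((¼)*(1/863)*(-985))*(-1/56758) = -985/3452*(-1/56758) = 985/195928616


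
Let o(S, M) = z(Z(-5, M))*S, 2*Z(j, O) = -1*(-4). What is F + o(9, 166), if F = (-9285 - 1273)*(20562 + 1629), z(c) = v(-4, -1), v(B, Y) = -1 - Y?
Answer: -234292578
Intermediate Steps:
Z(j, O) = 2 (Z(j, O) = (-1*(-4))/2 = (1/2)*4 = 2)
z(c) = 0 (z(c) = -1 - 1*(-1) = -1 + 1 = 0)
o(S, M) = 0 (o(S, M) = 0*S = 0)
F = -234292578 (F = -10558*22191 = -234292578)
F + o(9, 166) = -234292578 + 0 = -234292578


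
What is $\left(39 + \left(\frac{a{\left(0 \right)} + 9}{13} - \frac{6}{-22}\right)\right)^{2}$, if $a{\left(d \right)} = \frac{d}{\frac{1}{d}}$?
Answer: $\frac{32661225}{20449} \approx 1597.2$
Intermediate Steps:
$a{\left(d \right)} = d^{2}$ ($a{\left(d \right)} = d d = d^{2}$)
$\left(39 + \left(\frac{a{\left(0 \right)} + 9}{13} - \frac{6}{-22}\right)\right)^{2} = \left(39 - \left(- \frac{3}{11} - \frac{0^{2} + 9}{13}\right)\right)^{2} = \left(39 - \left(- \frac{3}{11} - \left(0 + 9\right) \frac{1}{13}\right)\right)^{2} = \left(39 + \left(9 \cdot \frac{1}{13} + \frac{3}{11}\right)\right)^{2} = \left(39 + \left(\frac{9}{13} + \frac{3}{11}\right)\right)^{2} = \left(39 + \frac{138}{143}\right)^{2} = \left(\frac{5715}{143}\right)^{2} = \frac{32661225}{20449}$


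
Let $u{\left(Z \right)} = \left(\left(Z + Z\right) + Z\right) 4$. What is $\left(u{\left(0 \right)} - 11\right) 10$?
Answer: $-110$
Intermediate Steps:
$u{\left(Z \right)} = 12 Z$ ($u{\left(Z \right)} = \left(2 Z + Z\right) 4 = 3 Z 4 = 12 Z$)
$\left(u{\left(0 \right)} - 11\right) 10 = \left(12 \cdot 0 - 11\right) 10 = \left(0 - 11\right) 10 = \left(-11\right) 10 = -110$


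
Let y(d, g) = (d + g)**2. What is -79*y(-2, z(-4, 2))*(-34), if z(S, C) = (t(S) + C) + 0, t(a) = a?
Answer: 42976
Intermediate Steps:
z(S, C) = C + S (z(S, C) = (S + C) + 0 = (C + S) + 0 = C + S)
-79*y(-2, z(-4, 2))*(-34) = -79*(-2 + (2 - 4))**2*(-34) = -79*(-2 - 2)**2*(-34) = -79*(-4)**2*(-34) = -79*16*(-34) = -1264*(-34) = 42976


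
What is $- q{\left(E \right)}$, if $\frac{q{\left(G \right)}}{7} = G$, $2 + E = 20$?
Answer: $-126$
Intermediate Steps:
$E = 18$ ($E = -2 + 20 = 18$)
$q{\left(G \right)} = 7 G$
$- q{\left(E \right)} = - 7 \cdot 18 = \left(-1\right) 126 = -126$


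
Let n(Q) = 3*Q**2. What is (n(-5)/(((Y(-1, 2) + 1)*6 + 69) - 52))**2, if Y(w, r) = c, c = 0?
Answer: 5625/529 ≈ 10.633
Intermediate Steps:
Y(w, r) = 0
(n(-5)/(((Y(-1, 2) + 1)*6 + 69) - 52))**2 = ((3*(-5)**2)/(((0 + 1)*6 + 69) - 52))**2 = ((3*25)/((1*6 + 69) - 52))**2 = (75/((6 + 69) - 52))**2 = (75/(75 - 52))**2 = (75/23)**2 = 5625/529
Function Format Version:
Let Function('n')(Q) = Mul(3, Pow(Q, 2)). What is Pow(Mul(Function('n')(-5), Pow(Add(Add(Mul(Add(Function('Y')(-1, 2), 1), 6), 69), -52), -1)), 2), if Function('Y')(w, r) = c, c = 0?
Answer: Rational(5625, 529) ≈ 10.633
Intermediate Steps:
Function('Y')(w, r) = 0
Pow(Mul(Function('n')(-5), Pow(Add(Add(Mul(Add(Function('Y')(-1, 2), 1), 6), 69), -52), -1)), 2) = Pow(Mul(Mul(3, Pow(-5, 2)), Pow(Add(Add(Mul(Add(0, 1), 6), 69), -52), -1)), 2) = Pow(Mul(Mul(3, 25), Pow(Add(Add(Mul(1, 6), 69), -52), -1)), 2) = Pow(Mul(75, Pow(Add(Add(6, 69), -52), -1)), 2) = Pow(Mul(75, Pow(Add(75, -52), -1)), 2) = Pow(Mul(75, Pow(23, -1)), 2) = Pow(Mul(75, Rational(1, 23)), 2) = Pow(Rational(75, 23), 2) = Rational(5625, 529)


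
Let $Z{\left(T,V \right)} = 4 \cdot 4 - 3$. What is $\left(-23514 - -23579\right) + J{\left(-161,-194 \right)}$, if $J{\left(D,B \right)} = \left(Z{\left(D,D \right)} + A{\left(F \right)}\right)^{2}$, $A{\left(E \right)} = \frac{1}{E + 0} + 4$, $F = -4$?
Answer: $\frac{5529}{16} \approx 345.56$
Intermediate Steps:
$A{\left(E \right)} = 4 + \frac{1}{E}$ ($A{\left(E \right)} = \frac{1}{E} + 4 = 4 + \frac{1}{E}$)
$Z{\left(T,V \right)} = 13$ ($Z{\left(T,V \right)} = 16 - 3 = 13$)
$J{\left(D,B \right)} = \frac{4489}{16}$ ($J{\left(D,B \right)} = \left(13 + \left(4 + \frac{1}{-4}\right)\right)^{2} = \left(13 + \left(4 - \frac{1}{4}\right)\right)^{2} = \left(13 + \frac{15}{4}\right)^{2} = \left(\frac{67}{4}\right)^{2} = \frac{4489}{16}$)
$\left(-23514 - -23579\right) + J{\left(-161,-194 \right)} = \left(-23514 - -23579\right) + \frac{4489}{16} = \left(-23514 + 23579\right) + \frac{4489}{16} = 65 + \frac{4489}{16} = \frac{5529}{16}$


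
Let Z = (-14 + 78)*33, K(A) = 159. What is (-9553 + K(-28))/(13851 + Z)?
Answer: -9394/15963 ≈ -0.58849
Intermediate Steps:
Z = 2112 (Z = 64*33 = 2112)
(-9553 + K(-28))/(13851 + Z) = (-9553 + 159)/(13851 + 2112) = -9394/15963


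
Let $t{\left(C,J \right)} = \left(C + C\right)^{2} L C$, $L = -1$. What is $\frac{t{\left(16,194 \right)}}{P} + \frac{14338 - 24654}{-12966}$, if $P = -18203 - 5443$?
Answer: $\frac{38030590}{25549503} \approx 1.4885$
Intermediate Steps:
$P = -23646$ ($P = -18203 - 5443 = -23646$)
$t{\left(C,J \right)} = - 4 C^{3}$ ($t{\left(C,J \right)} = \left(C + C\right)^{2} \left(-1\right) C = \left(2 C\right)^{2} \left(-1\right) C = 4 C^{2} \left(-1\right) C = - 4 C^{2} C = - 4 C^{3}$)
$\frac{t{\left(16,194 \right)}}{P} + \frac{14338 - 24654}{-12966} = \frac{\left(-4\right) 16^{3}}{-23646} + \frac{14338 - 24654}{-12966} = \left(-4\right) 4096 \left(- \frac{1}{23646}\right) - - \frac{5158}{6483} = \left(-16384\right) \left(- \frac{1}{23646}\right) + \frac{5158}{6483} = \frac{8192}{11823} + \frac{5158}{6483} = \frac{38030590}{25549503}$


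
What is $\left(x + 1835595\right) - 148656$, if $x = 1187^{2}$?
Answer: $3095908$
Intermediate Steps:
$x = 1408969$
$\left(x + 1835595\right) - 148656 = \left(1408969 + 1835595\right) - 148656 = 3244564 - 148656 = 3095908$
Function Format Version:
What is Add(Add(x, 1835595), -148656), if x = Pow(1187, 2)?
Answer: 3095908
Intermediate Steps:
x = 1408969
Add(Add(x, 1835595), -148656) = Add(Add(1408969, 1835595), -148656) = Add(3244564, -148656) = 3095908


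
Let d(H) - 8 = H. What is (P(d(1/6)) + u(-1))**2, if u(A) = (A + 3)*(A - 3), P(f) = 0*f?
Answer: 64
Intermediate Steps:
d(H) = 8 + H
P(f) = 0
u(A) = (-3 + A)*(3 + A) (u(A) = (3 + A)*(-3 + A) = (-3 + A)*(3 + A))
(P(d(1/6)) + u(-1))**2 = (0 + (-9 + (-1)**2))**2 = (0 + (-9 + 1))**2 = (0 - 8)**2 = (-8)**2 = 64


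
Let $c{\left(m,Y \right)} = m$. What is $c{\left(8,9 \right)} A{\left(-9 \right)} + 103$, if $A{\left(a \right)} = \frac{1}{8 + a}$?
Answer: $95$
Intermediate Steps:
$c{\left(8,9 \right)} A{\left(-9 \right)} + 103 = \frac{8}{8 - 9} + 103 = \frac{8}{-1} + 103 = 8 \left(-1\right) + 103 = -8 + 103 = 95$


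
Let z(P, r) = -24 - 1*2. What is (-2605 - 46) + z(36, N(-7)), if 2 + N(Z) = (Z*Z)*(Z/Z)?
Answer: -2677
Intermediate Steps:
N(Z) = -2 + Z² (N(Z) = -2 + (Z*Z)*(Z/Z) = -2 + Z²*1 = -2 + Z²)
z(P, r) = -26 (z(P, r) = -24 - 2 = -26)
(-2605 - 46) + z(36, N(-7)) = (-2605 - 46) - 26 = -2651 - 26 = -2677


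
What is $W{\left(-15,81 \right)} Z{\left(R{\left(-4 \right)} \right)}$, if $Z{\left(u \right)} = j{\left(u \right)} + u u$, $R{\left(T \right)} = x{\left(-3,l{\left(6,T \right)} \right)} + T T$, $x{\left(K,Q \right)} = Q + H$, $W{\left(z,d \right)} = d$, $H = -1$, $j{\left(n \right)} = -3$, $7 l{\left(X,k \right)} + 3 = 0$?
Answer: $\frac{830817}{49} \approx 16955.0$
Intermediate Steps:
$l{\left(X,k \right)} = - \frac{3}{7}$ ($l{\left(X,k \right)} = - \frac{3}{7} + \frac{1}{7} \cdot 0 = - \frac{3}{7} + 0 = - \frac{3}{7}$)
$x{\left(K,Q \right)} = -1 + Q$ ($x{\left(K,Q \right)} = Q - 1 = -1 + Q$)
$R{\left(T \right)} = - \frac{10}{7} + T^{2}$ ($R{\left(T \right)} = \left(-1 - \frac{3}{7}\right) + T T = - \frac{10}{7} + T^{2}$)
$Z{\left(u \right)} = -3 + u^{2}$ ($Z{\left(u \right)} = -3 + u u = -3 + u^{2}$)
$W{\left(-15,81 \right)} Z{\left(R{\left(-4 \right)} \right)} = 81 \left(-3 + \left(- \frac{10}{7} + \left(-4\right)^{2}\right)^{2}\right) = 81 \left(-3 + \left(- \frac{10}{7} + 16\right)^{2}\right) = 81 \left(-3 + \left(\frac{102}{7}\right)^{2}\right) = 81 \left(-3 + \frac{10404}{49}\right) = 81 \cdot \frac{10257}{49} = \frac{830817}{49}$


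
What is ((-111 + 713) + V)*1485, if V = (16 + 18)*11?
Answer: 1449360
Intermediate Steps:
V = 374 (V = 34*11 = 374)
((-111 + 713) + V)*1485 = ((-111 + 713) + 374)*1485 = (602 + 374)*1485 = 976*1485 = 1449360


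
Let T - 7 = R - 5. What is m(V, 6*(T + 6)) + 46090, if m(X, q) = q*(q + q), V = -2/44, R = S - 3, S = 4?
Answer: 51922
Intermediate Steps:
R = 1 (R = 4 - 3 = 1)
V = -1/22 (V = -2*1/44 = -1/22 ≈ -0.045455)
T = 3 (T = 7 + (1 - 5) = 7 - 4 = 3)
m(X, q) = 2*q² (m(X, q) = q*(2*q) = 2*q²)
m(V, 6*(T + 6)) + 46090 = 2*(6*(3 + 6))² + 46090 = 2*(6*9)² + 46090 = 2*54² + 46090 = 2*2916 + 46090 = 5832 + 46090 = 51922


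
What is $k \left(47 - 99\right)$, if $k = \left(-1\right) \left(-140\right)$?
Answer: $-7280$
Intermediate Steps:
$k = 140$
$k \left(47 - 99\right) = 140 \left(47 - 99\right) = 140 \left(-52\right) = -7280$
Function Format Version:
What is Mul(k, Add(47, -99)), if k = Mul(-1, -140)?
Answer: -7280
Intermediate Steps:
k = 140
Mul(k, Add(47, -99)) = Mul(140, Add(47, -99)) = Mul(140, -52) = -7280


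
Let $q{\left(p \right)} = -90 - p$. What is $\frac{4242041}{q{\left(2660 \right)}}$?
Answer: $- \frac{4242041}{2750} \approx -1542.6$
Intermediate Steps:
$\frac{4242041}{q{\left(2660 \right)}} = \frac{4242041}{-90 - 2660} = \frac{4242041}{-2750} = 4242041 \left(- \frac{1}{2750}\right) = - \frac{4242041}{2750}$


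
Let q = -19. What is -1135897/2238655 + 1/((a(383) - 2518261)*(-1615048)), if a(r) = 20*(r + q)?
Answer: -4606465399060994281/9078540394014511640 ≈ -0.50740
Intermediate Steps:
a(r) = -380 + 20*r (a(r) = 20*(r - 19) = 20*(-19 + r) = -380 + 20*r)
-1135897/2238655 + 1/((a(383) - 2518261)*(-1615048)) = -1135897/2238655 + 1/(((-380 + 20*383) - 2518261)*(-1615048)) = -1135897*1/2238655 - 1/1615048/((-380 + 7660) - 2518261) = -1135897/2238655 - 1/1615048/(7280 - 2518261) = -1135897/2238655 - 1/1615048/(-2510981) = -1135897/2238655 - 1/2510981*(-1/1615048) = -1135897/2238655 + 1/4055354842088 = -4606465399060994281/9078540394014511640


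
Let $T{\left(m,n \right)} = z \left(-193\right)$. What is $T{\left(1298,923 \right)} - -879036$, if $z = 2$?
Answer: $878650$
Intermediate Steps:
$T{\left(m,n \right)} = -386$ ($T{\left(m,n \right)} = 2 \left(-193\right) = -386$)
$T{\left(1298,923 \right)} - -879036 = -386 - -879036 = -386 + 879036 = 878650$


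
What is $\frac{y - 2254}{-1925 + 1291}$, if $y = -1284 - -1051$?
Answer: $\frac{2487}{634} \approx 3.9227$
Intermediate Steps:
$y = -233$ ($y = -1284 + 1051 = -233$)
$\frac{y - 2254}{-1925 + 1291} = \frac{-233 - 2254}{-1925 + 1291} = - \frac{2487}{-634} = \left(-2487\right) \left(- \frac{1}{634}\right) = \frac{2487}{634}$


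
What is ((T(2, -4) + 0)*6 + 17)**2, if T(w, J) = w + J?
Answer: 25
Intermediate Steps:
T(w, J) = J + w
((T(2, -4) + 0)*6 + 17)**2 = (((-4 + 2) + 0)*6 + 17)**2 = ((-2 + 0)*6 + 17)**2 = (-2*6 + 17)**2 = (-12 + 17)**2 = 5**2 = 25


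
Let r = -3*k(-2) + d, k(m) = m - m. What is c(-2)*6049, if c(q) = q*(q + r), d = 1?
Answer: 12098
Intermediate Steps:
k(m) = 0
r = 1 (r = -3*0 + 1 = 0 + 1 = 1)
c(q) = q*(1 + q) (c(q) = q*(q + 1) = q*(1 + q))
c(-2)*6049 = -2*(1 - 2)*6049 = -2*(-1)*6049 = 2*6049 = 12098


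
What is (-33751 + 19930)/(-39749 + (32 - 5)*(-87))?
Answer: 13821/42098 ≈ 0.32831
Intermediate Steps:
(-33751 + 19930)/(-39749 + (32 - 5)*(-87)) = -13821/(-39749 + 27*(-87)) = -13821/(-39749 - 2349) = -13821/(-42098) = -13821*(-1/42098) = 13821/42098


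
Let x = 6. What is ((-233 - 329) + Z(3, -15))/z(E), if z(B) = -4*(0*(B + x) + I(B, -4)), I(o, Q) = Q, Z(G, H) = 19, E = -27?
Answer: -543/16 ≈ -33.938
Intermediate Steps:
z(B) = 16 (z(B) = -4*(0*(B + 6) - 4) = -4*(0*(6 + B) - 4) = -4*(0 - 4) = -4*(-4) = 16)
((-233 - 329) + Z(3, -15))/z(E) = ((-233 - 329) + 19)/16 = (-562 + 19)*(1/16) = -543*1/16 = -543/16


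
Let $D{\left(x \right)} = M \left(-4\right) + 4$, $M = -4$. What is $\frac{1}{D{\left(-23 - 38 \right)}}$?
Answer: $\frac{1}{20} \approx 0.05$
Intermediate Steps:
$D{\left(x \right)} = 20$ ($D{\left(x \right)} = \left(-4\right) \left(-4\right) + 4 = 16 + 4 = 20$)
$\frac{1}{D{\left(-23 - 38 \right)}} = \frac{1}{20}$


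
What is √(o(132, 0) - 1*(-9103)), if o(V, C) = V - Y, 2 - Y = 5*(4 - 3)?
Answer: √9238 ≈ 96.115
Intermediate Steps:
Y = -3 (Y = 2 - 5*(4 - 3) = 2 - 5 = -3)
o(V, C) = 3 + V (o(V, C) = V - 1*(-3) = V + 3 = 3 + V)
√(o(132, 0) - 1*(-9103)) = √((3 + 132) - 1*(-9103)) = √(135 + 9103) = √9238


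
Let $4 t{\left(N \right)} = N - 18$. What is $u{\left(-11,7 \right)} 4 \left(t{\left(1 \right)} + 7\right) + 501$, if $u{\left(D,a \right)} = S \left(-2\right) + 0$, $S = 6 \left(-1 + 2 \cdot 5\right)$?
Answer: $-687$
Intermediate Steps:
$S = 54$ ($S = 6 \left(-1 + 10\right) = 6 \cdot 9 = 54$)
$u{\left(D,a \right)} = -108$ ($u{\left(D,a \right)} = 54 \left(-2\right) + 0 = -108 + 0 = -108$)
$t{\left(N \right)} = - \frac{9}{2} + \frac{N}{4}$ ($t{\left(N \right)} = \frac{N - 18}{4} = \frac{-18 + N}{4} = - \frac{9}{2} + \frac{N}{4}$)
$u{\left(-11,7 \right)} 4 \left(t{\left(1 \right)} + 7\right) + 501 = - 108 \cdot 4 \left(\left(- \frac{9}{2} + \frac{1}{4} \cdot 1\right) + 7\right) + 501 = - 108 \cdot 4 \left(\left(- \frac{9}{2} + \frac{1}{4}\right) + 7\right) + 501 = - 108 \cdot 4 \left(- \frac{17}{4} + 7\right) + 501 = - 108 \cdot 4 \cdot \frac{11}{4} + 501 = \left(-108\right) 11 + 501 = -1188 + 501 = -687$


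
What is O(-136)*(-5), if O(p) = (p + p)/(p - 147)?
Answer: -1360/283 ≈ -4.8057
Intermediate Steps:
O(p) = 2*p/(-147 + p) (O(p) = (2*p)/(-147 + p) = 2*p/(-147 + p))
O(-136)*(-5) = (2*(-136)/(-147 - 136))*(-5) = (2*(-136)/(-283))*(-5) = (2*(-136)*(-1/283))*(-5) = (272/283)*(-5) = -1360/283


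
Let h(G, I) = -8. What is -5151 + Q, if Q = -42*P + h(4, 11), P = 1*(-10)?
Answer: -4739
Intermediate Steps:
P = -10
Q = 412 (Q = -42*(-10) - 8 = 420 - 8 = 412)
-5151 + Q = -5151 + 412 = -4739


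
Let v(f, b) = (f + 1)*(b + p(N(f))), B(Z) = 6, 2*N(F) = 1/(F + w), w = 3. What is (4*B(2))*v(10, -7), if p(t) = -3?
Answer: -2640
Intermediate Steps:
N(F) = 1/(2*(3 + F)) (N(F) = 1/(2*(F + 3)) = 1/(2*(3 + F)))
v(f, b) = (1 + f)*(-3 + b) (v(f, b) = (f + 1)*(b - 3) = (1 + f)*(-3 + b))
(4*B(2))*v(10, -7) = (4*6)*(-3 - 7 - 3*10 - 7*10) = 24*(-3 - 7 - 30 - 70) = 24*(-110) = -2640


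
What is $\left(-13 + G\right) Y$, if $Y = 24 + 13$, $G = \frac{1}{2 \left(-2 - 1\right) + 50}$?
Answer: $- \frac{21127}{44} \approx -480.16$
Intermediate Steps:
$G = \frac{1}{44}$ ($G = \frac{1}{2 \left(-3\right) + 50} = \frac{1}{-6 + 50} = \frac{1}{44} \approx 0.022727$)
$Y = 37$
$\left(-13 + G\right) Y = \left(-13 + \frac{1}{44}\right) 37 = \left(- \frac{571}{44}\right) 37 = - \frac{21127}{44}$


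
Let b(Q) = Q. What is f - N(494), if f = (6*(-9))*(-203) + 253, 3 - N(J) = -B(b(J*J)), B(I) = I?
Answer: -232824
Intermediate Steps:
N(J) = 3 + J**2 (N(J) = 3 - (-1)*J*J = 3 - (-1)*J**2 = 3 + J**2)
f = 11215 (f = -54*(-203) + 253 = 10962 + 253 = 11215)
f - N(494) = 11215 - (3 + 494**2) = 11215 - (3 + 244036) = 11215 - 1*244039 = 11215 - 244039 = -232824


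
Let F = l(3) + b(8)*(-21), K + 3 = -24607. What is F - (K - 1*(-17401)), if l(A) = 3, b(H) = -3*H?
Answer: 7716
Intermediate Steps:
K = -24610 (K = -3 - 24607 = -24610)
F = 507 (F = 3 - 3*8*(-21) = 3 - 24*(-21) = 3 + 504 = 507)
F - (K - 1*(-17401)) = 507 - (-24610 - 1*(-17401)) = 507 - (-24610 + 17401) = 507 - 1*(-7209) = 507 + 7209 = 7716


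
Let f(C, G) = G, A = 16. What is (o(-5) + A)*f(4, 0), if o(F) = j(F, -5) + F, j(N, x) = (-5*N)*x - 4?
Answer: 0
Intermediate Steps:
j(N, x) = -4 - 5*N*x (j(N, x) = -5*N*x - 4 = -4 - 5*N*x)
o(F) = -4 + 26*F (o(F) = (-4 - 5*F*(-5)) + F = (-4 + 25*F) + F = -4 + 26*F)
(o(-5) + A)*f(4, 0) = ((-4 + 26*(-5)) + 16)*0 = ((-4 - 130) + 16)*0 = (-134 + 16)*0 = -118*0 = 0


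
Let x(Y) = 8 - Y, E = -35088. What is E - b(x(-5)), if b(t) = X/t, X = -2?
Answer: -456142/13 ≈ -35088.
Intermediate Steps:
b(t) = -2/t
E - b(x(-5)) = -35088 - (-2)/(8 - 1*(-5)) = -35088 - (-2)/(8 + 5) = -35088 - (-2)/13 = -35088 - 1*(-2/13) = -35088 + 2/13 = -456142/13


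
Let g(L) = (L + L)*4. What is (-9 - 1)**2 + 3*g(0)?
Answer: 100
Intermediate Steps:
g(L) = 8*L (g(L) = (2*L)*4 = 8*L)
(-9 - 1)**2 + 3*g(0) = (-9 - 1)**2 + 3*(8*0) = (-10)**2 + 3*0 = 100 + 0 = 100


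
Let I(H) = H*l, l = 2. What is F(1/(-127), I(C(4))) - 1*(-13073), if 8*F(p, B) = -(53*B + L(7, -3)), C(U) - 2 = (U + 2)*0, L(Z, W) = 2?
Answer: 52185/4 ≈ 13046.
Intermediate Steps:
C(U) = 2 (C(U) = 2 + (U + 2)*0 = 2 + (2 + U)*0 = 2 + 0 = 2)
I(H) = 2*H (I(H) = H*2 = 2*H)
F(p, B) = -¼ - 53*B/8 (F(p, B) = (-(53*B + 2))/8 = (-(2 + 53*B))/8 = (-2 - 53*B)/8 = -¼ - 53*B/8)
F(1/(-127), I(C(4))) - 1*(-13073) = (-¼ - 53*2/4) - 1*(-13073) = (-¼ - 53/8*4) + 13073 = (-¼ - 53/2) + 13073 = -107/4 + 13073 = 52185/4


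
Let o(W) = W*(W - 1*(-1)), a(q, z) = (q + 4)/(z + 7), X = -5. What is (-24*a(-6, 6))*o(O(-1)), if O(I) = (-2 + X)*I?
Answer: 2688/13 ≈ 206.77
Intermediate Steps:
a(q, z) = (4 + q)/(7 + z)
O(I) = -7*I (O(I) = (-2 - 5)*I = -7*I)
o(W) = W*(1 + W) (o(W) = W*(W + 1) = W*(1 + W))
(-24*a(-6, 6))*o(O(-1)) = (-24*(4 - 6)/(7 + 6))*((-7*(-1))*(1 - 7*(-1))) = (-24*(-2)/13)*(7*(1 + 7)) = (-24*(-2)/13)*(7*8) = -24*(-2/13)*56 = (48/13)*56 = 2688/13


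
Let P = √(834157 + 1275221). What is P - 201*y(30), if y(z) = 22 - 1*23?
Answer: 201 + √2109378 ≈ 1653.4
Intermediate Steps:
P = √2109378 ≈ 1452.4
y(z) = -1 (y(z) = 22 - 23 = -1)
P - 201*y(30) = √2109378 - 201*(-1) = √2109378 + 201 = 201 + √2109378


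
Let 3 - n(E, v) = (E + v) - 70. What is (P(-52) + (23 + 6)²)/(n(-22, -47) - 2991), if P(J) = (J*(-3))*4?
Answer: -1465/2849 ≈ -0.51422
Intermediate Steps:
n(E, v) = 73 - E - v (n(E, v) = 3 - ((E + v) - 70) = 3 - (-70 + E + v) = 3 + (70 - E - v) = 73 - E - v)
P(J) = -12*J (P(J) = -3*J*4 = -12*J)
(P(-52) + (23 + 6)²)/(n(-22, -47) - 2991) = (-12*(-52) + (23 + 6)²)/((73 - 1*(-22) - 1*(-47)) - 2991) = (624 + 29²)/((73 + 22 + 47) - 2991) = (624 + 841)/(142 - 2991) = 1465/(-2849) = 1465*(-1/2849) = -1465/2849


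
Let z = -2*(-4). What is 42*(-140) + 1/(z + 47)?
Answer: -323399/55 ≈ -5880.0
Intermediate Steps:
z = 8
42*(-140) + 1/(z + 47) = 42*(-140) + 1/(8 + 47) = -5880 + 1/55 = -323399/55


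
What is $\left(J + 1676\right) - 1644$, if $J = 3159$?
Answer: $3191$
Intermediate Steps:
$\left(J + 1676\right) - 1644 = \left(3159 + 1676\right) - 1644 = 4835 - 1644 = 3191$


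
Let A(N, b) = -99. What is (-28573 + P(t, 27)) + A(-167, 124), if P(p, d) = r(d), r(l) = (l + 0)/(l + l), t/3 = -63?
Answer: -57343/2 ≈ -28672.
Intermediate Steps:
t = -189 (t = 3*(-63) = -189)
r(l) = 1/2 (r(l) = l/((2*l)) = l*(1/(2*l)) = 1/2)
P(p, d) = 1/2
(-28573 + P(t, 27)) + A(-167, 124) = (-28573 + 1/2) - 99 = -57145/2 - 99 = -57343/2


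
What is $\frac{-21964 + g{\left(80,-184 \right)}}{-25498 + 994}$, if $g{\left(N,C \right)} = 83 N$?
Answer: $\frac{1277}{2042} \approx 0.62537$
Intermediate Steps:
$\frac{-21964 + g{\left(80,-184 \right)}}{-25498 + 994} = \frac{-21964 + 83 \cdot 80}{-25498 + 994} = \frac{-21964 + 6640}{-24504} = \left(-15324\right) \left(- \frac{1}{24504}\right) = \frac{1277}{2042}$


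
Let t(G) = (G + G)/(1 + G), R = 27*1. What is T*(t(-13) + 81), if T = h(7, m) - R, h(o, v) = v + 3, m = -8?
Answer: -7984/3 ≈ -2661.3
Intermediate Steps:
h(o, v) = 3 + v
R = 27
t(G) = 2*G/(1 + G) (t(G) = (2*G)/(1 + G) = 2*G/(1 + G))
T = -32 (T = (3 - 8) - 1*27 = -5 - 27 = -32)
T*(t(-13) + 81) = -32*(2*(-13)/(1 - 13) + 81) = -32*(2*(-13)/(-12) + 81) = -32*(2*(-13)*(-1/12) + 81) = -32*(13/6 + 81) = -32*499/6 = -7984/3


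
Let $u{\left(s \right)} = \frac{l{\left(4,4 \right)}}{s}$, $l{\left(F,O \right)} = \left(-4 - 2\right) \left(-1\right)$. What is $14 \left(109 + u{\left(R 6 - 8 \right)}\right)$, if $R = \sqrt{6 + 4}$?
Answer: $\frac{56546}{37} + \frac{63 \sqrt{10}}{37} \approx 1533.7$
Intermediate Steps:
$l{\left(F,O \right)} = 6$ ($l{\left(F,O \right)} = \left(-6\right) \left(-1\right) = 6$)
$R = \sqrt{10} \approx 3.1623$
$u{\left(s \right)} = \frac{6}{s}$
$14 \left(109 + u{\left(R 6 - 8 \right)}\right) = 14 \left(109 + \frac{6}{\sqrt{10} \cdot 6 - 8}\right) = 14 \left(109 + \frac{6}{6 \sqrt{10} - 8}\right) = 14 \left(109 + \frac{6}{-8 + 6 \sqrt{10}}\right) = 1526 + \frac{84}{-8 + 6 \sqrt{10}}$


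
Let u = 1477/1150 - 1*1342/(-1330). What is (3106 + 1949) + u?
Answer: 773513021/152950 ≈ 5057.3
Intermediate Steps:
u = 350771/152950 (u = 1477*(1/1150) - 1342*(-1/1330) = 1477/1150 + 671/665 = 350771/152950 ≈ 2.2934)
(3106 + 1949) + u = (3106 + 1949) + 350771/152950 = 5055 + 350771/152950 = 773513021/152950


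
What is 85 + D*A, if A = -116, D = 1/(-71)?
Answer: 6151/71 ≈ 86.634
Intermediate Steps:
D = -1/71 ≈ -0.014085
85 + D*A = 85 - 1/71*(-116) = 85 + 116/71 = 6151/71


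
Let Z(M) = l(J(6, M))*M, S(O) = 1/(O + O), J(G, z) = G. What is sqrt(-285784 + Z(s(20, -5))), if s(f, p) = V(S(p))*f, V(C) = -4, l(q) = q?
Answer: 2*I*sqrt(71566) ≈ 535.04*I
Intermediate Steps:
S(O) = 1/(2*O)
s(f, p) = -4*f
Z(M) = 6*M
sqrt(-285784 + Z(s(20, -5))) = sqrt(-285784 + 6*(-4*20)) = sqrt(-285784 + 6*(-80)) = sqrt(-285784 - 480) = sqrt(-286264) = 2*I*sqrt(71566)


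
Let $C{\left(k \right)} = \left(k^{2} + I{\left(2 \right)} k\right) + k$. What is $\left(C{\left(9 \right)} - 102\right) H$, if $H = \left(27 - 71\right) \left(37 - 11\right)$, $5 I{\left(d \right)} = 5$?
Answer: $3432$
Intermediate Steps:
$I{\left(d \right)} = 1$ ($I{\left(d \right)} = \frac{1}{5} \cdot 5 = 1$)
$H = -1144$ ($H = \left(27 - 71\right) 26 = \left(-44\right) 26 = -1144$)
$C{\left(k \right)} = k^{2} + 2 k$ ($C{\left(k \right)} = \left(k^{2} + 1 k\right) + k = \left(k^{2} + k\right) + k = \left(k + k^{2}\right) + k = k^{2} + 2 k$)
$\left(C{\left(9 \right)} - 102\right) H = \left(9 \left(2 + 9\right) - 102\right) \left(-1144\right) = \left(9 \cdot 11 - 102\right) \left(-1144\right) = \left(99 - 102\right) \left(-1144\right) = \left(-3\right) \left(-1144\right) = 3432$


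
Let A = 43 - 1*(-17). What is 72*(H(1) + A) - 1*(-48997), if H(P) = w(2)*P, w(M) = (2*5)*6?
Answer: 57637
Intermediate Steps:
A = 60 (A = 43 + 17 = 60)
w(M) = 60 (w(M) = 10*6 = 60)
H(P) = 60*P
72*(H(1) + A) - 1*(-48997) = 72*(60*1 + 60) - 1*(-48997) = 72*(60 + 60) + 48997 = 72*120 + 48997 = 8640 + 48997 = 57637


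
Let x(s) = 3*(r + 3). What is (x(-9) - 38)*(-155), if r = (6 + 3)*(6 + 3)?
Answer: -33170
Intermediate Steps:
r = 81 (r = 9*9 = 81)
x(s) = 252 (x(s) = 3*(81 + 3) = 3*84 = 252)
(x(-9) - 38)*(-155) = (252 - 38)*(-155) = 214*(-155) = -33170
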